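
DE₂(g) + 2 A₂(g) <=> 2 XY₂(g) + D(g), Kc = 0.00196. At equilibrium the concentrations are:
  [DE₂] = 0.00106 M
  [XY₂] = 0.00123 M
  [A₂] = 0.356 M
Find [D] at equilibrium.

[D] = 0.174 M

At equilibrium, Kc = [XY₂]²·[D] / ([DE₂]·[A₂]²) = 0.00196.
(0.00123)²·([D]) / ((0.00106)·(0.356)²) = 0.00196
[D] = 0.174 M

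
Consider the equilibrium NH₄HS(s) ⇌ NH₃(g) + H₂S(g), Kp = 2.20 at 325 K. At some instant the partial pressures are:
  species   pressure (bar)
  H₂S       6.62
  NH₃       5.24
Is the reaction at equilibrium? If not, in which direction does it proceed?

(NH₄HS is a pure solid — omitted from Qp.)
Qp = P(NH₃)·P(H₂S) = (5.24)·(6.62) = 34.7
Qp = 34.7 > Kp = 2.20, so the reverse reaction proceeds.

in the reverse direction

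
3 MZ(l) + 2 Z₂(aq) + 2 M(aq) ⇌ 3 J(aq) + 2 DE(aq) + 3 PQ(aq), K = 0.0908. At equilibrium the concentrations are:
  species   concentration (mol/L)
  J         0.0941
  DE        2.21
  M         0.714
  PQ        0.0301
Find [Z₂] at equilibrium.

[Z₂] = 0.00155 mol/L

(MZ is a pure liquid — omitted from K.)
At equilibrium, K = [J]³·[DE]²·[PQ]³ / ([Z₂]²·[M]²) = 0.0908.
(0.0941)³·(2.21)²·(0.0301)³ / (([Z₂])²·(0.714)²) = 0.0908
[Z₂]² = 2.40e-6 ⇒ [Z₂] = 0.00155 mol/L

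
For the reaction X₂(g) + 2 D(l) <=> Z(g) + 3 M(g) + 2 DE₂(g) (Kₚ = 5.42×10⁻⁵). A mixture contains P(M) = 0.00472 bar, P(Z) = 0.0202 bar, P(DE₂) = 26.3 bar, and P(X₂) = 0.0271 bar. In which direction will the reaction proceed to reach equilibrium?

at equilibrium

(D is a pure liquid — omitted from Qₚ.)
Qₚ = P(Z)·P(M)³·P(DE₂)² / P(X₂) = (0.0202)·(0.00472)³·(26.3)² / (0.0271) = 5.42×10⁻⁵
Qₚ = 5.42×10⁻⁵ = Kₚ, so the system is already at equilibrium.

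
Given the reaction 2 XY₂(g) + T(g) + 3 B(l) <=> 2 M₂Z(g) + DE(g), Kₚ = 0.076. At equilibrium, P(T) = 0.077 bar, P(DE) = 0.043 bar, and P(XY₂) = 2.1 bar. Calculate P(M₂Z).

P(M₂Z) = 0.77 bar

(B is a pure liquid — omitted from Kₚ.)
At equilibrium, Kₚ = P(M₂Z)²·P(DE) / (P(XY₂)²·P(T)) = 0.076.
(P(M₂Z))²·(0.043) / ((2.1)²·(0.077)) = 0.076
P(M₂Z)² = 0.600 ⇒ P(M₂Z) = 0.77 bar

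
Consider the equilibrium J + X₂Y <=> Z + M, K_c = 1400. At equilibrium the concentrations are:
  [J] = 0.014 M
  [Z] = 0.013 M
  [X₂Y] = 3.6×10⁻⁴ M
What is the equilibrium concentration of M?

[M] = 0.54 M

At equilibrium, K_c = [Z]·[M] / ([J]·[X₂Y]) = 1400.
(0.013)·([M]) / ((0.014)·(3.6×10⁻⁴)) = 1400
[M] = 0.543 = 0.54 M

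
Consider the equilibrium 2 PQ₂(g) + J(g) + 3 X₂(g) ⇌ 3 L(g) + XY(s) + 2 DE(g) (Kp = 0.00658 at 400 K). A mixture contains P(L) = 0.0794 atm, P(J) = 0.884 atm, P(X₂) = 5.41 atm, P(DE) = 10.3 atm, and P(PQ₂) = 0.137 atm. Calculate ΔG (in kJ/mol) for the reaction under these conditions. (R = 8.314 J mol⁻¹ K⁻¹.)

(XY is a pure solid — omitted from Qp.)
Qp = P(L)³·P(DE)² / (P(PQ₂)²·P(J)·P(X₂)³) = (0.0794)³·(10.3)² / ((0.137)²·(0.884)·(5.41)³) = 0.0202
ΔG = RT ln(Qp/Kp) = (8.314 J mol⁻¹ K⁻¹)(400 K) × ln(0.0202/0.00658)
   = (3.326 kJ/mol)(1.122) = 3.73 kJ/mol
ΔG > 0, so the forward reaction is non-spontaneous (proceeds in reverse).

ΔG = 3.73 kJ/mol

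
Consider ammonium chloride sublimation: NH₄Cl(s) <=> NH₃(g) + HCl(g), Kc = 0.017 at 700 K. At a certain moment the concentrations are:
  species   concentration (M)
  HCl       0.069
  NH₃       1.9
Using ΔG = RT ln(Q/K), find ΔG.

(NH₄Cl is a pure solid — omitted from Qc.)
Qc = [NH₃]·[HCl] = (1.9)·(0.069) = 0.131
ΔG = RT ln(Qc/Kc) = (8.314 J mol⁻¹ K⁻¹)(700 K) × ln(0.131/0.017)
   = (5.820 kJ/mol)(2.042) = 11.9 kJ/mol
ΔG > 0, so the forward reaction is non-spontaneous (proceeds in reverse).

ΔG = 11.9 kJ/mol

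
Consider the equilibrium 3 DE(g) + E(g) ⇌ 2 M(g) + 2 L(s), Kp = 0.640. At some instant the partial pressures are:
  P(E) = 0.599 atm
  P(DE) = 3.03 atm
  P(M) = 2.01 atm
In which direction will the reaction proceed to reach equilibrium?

forward (toward products)

(L is a pure solid — omitted from Qp.)
Qp = P(M)² / (P(DE)³·P(E)) = (2.01)² / ((3.03)³·(0.599)) = 0.242
Qp = 0.242 < Kp = 0.640, so the forward reaction proceeds.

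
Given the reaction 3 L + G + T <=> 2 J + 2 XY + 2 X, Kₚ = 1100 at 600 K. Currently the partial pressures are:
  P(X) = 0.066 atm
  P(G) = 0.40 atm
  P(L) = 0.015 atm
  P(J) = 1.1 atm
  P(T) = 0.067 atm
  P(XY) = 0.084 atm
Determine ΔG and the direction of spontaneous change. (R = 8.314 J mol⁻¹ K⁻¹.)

ΔG = -4.91 kJ/mol; the forward reaction is spontaneous

Qₚ = P(J)²·P(XY)²·P(X)² / (P(L)³·P(G)·P(T)) = (1.1)²·(0.084)²·(0.066)² / ((0.015)³·(0.40)·(0.067)) = 411
ΔG = RT ln(Qₚ/Kₚ) = (8.314 J mol⁻¹ K⁻¹)(600 K) × ln(411/1100)
   = (4.988 kJ/mol)(-0.9845) = -4.91 kJ/mol
ΔG < 0, so the forward reaction is spontaneous (proceeds forward).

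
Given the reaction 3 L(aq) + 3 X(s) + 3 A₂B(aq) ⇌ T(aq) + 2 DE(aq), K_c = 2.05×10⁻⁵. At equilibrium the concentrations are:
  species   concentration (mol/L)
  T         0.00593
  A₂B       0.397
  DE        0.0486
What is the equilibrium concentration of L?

(X is a pure solid — omitted from K_c.)
At equilibrium, K_c = [T]·[DE]² / ([L]³·[A₂B]³) = 2.05×10⁻⁵.
(0.00593)·(0.0486)² / (([L])³·(0.397)³) = 2.05×10⁻⁵
[L]³ = 10.9 ⇒ [L] = 2.22 mol/L

[L] = 2.22 mol/L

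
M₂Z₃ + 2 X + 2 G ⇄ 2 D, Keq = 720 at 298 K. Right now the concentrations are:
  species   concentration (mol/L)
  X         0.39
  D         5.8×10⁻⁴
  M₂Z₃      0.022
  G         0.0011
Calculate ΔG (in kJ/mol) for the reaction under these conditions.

Q = [D]² / ([M₂Z₃]·[X]²·[G]²) = (5.8×10⁻⁴)² / ((0.022)·(0.39)²·(0.0011)²) = 83.1
ΔG = RT ln(Q/Keq) = (8.314 J mol⁻¹ K⁻¹)(298 K) × ln(83.1/720)
   = (2.478 kJ/mol)(-2.159) = -5.35 kJ/mol
ΔG < 0, so the forward reaction is spontaneous (proceeds forward).

ΔG = -5.35 kJ/mol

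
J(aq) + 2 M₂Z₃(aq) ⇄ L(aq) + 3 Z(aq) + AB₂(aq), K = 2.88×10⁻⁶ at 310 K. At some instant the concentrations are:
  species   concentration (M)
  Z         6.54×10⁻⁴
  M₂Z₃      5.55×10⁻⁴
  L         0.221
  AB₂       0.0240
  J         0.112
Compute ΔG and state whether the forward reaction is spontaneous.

ΔG = 6.97 kJ/mol; the forward reaction is non-spontaneous

Q = [L]·[Z]³·[AB₂] / ([J]·[M₂Z₃]²) = (0.221)·(6.54×10⁻⁴)³·(0.0240) / ((0.112)·(5.55×10⁻⁴)²) = 4.30×10⁻⁵
ΔG = RT ln(Q/K) = (8.314 J mol⁻¹ K⁻¹)(310 K) × ln(4.30×10⁻⁵/2.88×10⁻⁶)
   = (2.577 kJ/mol)(2.703) = 6.97 kJ/mol
ΔG > 0, so the forward reaction is non-spontaneous (proceeds in reverse).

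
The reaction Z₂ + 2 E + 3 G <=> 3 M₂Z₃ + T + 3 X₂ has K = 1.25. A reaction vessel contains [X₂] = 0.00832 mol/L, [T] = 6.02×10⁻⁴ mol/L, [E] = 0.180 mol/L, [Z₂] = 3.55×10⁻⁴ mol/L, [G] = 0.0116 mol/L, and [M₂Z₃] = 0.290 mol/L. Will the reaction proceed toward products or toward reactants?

Q = [M₂Z₃]³·[T]·[X₂]³ / ([Z₂]·[E]²·[G]³) = (0.290)³·(6.02×10⁻⁴)·(0.00832)³ / ((3.55×10⁻⁴)·(0.180)²·(0.0116)³) = 0.471
Q = 0.471 < K = 1.25, so the forward reaction proceeds.

to the right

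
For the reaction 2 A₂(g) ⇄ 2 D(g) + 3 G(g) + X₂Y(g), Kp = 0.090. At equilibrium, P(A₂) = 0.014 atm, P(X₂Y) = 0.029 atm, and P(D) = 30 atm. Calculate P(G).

P(G) = 0.0088 atm

At equilibrium, Kp = P(D)²·P(G)³·P(X₂Y) / P(A₂)² = 0.090.
(30)²·(P(G))³·(0.029) / (0.014)² = 0.090
P(G)³ = 6.76×10⁻⁷ ⇒ P(G) = 0.0088 atm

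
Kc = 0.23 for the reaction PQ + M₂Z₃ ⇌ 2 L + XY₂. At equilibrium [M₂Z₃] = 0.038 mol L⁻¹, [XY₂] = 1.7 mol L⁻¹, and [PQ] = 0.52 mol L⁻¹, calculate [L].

[L] = 0.052 mol L⁻¹

At equilibrium, Kc = [L]²·[XY₂] / ([PQ]·[M₂Z₃]) = 0.23.
([L])²·(1.7) / ((0.52)·(0.038)) = 0.23
[L]² = 0.00267 ⇒ [L] = 0.052 mol L⁻¹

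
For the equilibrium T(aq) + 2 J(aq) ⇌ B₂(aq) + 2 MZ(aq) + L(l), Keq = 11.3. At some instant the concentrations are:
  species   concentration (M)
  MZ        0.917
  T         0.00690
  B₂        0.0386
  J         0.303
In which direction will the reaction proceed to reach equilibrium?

(L is a pure liquid — omitted from Q.)
Q = [B₂]·[MZ]² / ([T]·[J]²) = (0.0386)·(0.917)² / ((0.00690)·(0.303)²) = 51.2
Q = 51.2 > Keq = 11.3, so the reverse reaction proceeds.

reverse (toward reactants)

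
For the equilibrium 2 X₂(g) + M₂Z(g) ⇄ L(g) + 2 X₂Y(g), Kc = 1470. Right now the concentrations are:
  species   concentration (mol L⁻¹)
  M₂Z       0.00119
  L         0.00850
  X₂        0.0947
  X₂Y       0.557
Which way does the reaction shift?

Qc = [L]·[X₂Y]² / ([X₂]²·[M₂Z]) = (0.00850)·(0.557)² / ((0.0947)²·(0.00119)) = 247
Qc = 247 < Kc = 1470, so the forward reaction proceeds.

forward (toward products)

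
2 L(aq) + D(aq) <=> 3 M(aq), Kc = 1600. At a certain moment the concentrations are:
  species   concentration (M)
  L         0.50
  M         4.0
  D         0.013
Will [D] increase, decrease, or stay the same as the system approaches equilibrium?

Qc = [M]³ / ([L]²·[D]) = (4.0)³ / ((0.50)²·(0.013)) = 20000
Qc = 20000 > Kc = 1600: net reverse reaction.
D is a reactant, so it increases.

increase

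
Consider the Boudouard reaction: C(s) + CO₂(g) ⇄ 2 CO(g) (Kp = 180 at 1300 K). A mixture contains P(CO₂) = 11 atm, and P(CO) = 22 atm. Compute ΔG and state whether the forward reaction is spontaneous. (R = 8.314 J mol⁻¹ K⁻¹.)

(C is a pure solid — omitted from Qp.)
Qp = P(CO)² / P(CO₂) = (22)² / (11) = 44.0
ΔG = RT ln(Qp/Kp) = (8.314 J mol⁻¹ K⁻¹)(1300 K) × ln(44.0/180)
   = (10.81 kJ/mol)(-1.409) = -15.2 kJ/mol
ΔG < 0, so the forward reaction is spontaneous (proceeds forward).

ΔG = -15.2 kJ/mol; the forward reaction is spontaneous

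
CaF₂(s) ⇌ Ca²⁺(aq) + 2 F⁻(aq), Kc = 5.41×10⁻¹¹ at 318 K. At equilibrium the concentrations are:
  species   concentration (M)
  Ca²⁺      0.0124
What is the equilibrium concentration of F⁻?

[F⁻] = 6.61×10⁻⁵ M

(CaF₂ is a pure solid — omitted from Kc.)
At equilibrium, Kc = [Ca²⁺]·[F⁻]² = 5.41×10⁻¹¹.
(0.0124)·([F⁻])² = 5.41×10⁻¹¹
[F⁻]² = 4.36×10⁻⁹ ⇒ [F⁻] = 6.61×10⁻⁵ M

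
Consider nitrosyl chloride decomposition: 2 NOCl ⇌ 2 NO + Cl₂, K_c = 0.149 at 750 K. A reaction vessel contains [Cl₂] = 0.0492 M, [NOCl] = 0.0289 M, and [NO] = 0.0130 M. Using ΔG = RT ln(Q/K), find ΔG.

ΔG = -16.9 kJ/mol

Q_c = [NO]²·[Cl₂] / [NOCl]² = (0.0130)²·(0.0492) / (0.0289)² = 0.00996
ΔG = RT ln(Q_c/K_c) = (8.314 J mol⁻¹ K⁻¹)(750 K) × ln(0.00996/0.149)
   = (6.236 kJ/mol)(-2.705) = -16.9 kJ/mol
ΔG < 0, so the forward reaction is spontaneous (proceeds forward).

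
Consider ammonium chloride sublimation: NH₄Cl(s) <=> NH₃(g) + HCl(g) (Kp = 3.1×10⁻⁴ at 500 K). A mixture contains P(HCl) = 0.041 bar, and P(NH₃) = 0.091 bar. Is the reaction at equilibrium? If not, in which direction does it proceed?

(NH₄Cl is a pure solid — omitted from Qp.)
Qp = P(NH₃)·P(HCl) = (0.091)·(0.041) = 0.0037
Qp = 0.0037 > Kp = 3.1×10⁻⁴, so the reverse reaction proceeds.

reverse (toward reactants)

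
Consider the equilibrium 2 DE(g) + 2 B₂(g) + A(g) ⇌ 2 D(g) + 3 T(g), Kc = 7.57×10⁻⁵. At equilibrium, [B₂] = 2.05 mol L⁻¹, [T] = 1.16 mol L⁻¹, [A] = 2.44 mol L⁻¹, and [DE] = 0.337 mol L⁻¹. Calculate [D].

[D] = 0.00752 mol L⁻¹

At equilibrium, Kc = [D]²·[T]³ / ([DE]²·[B₂]²·[A]) = 7.57×10⁻⁵.
([D])²·(1.16)³ / ((0.337)²·(2.05)²·(2.44)) = 7.57×10⁻⁵
[D]² = 5.65×10⁻⁵ ⇒ [D] = 0.00752 mol L⁻¹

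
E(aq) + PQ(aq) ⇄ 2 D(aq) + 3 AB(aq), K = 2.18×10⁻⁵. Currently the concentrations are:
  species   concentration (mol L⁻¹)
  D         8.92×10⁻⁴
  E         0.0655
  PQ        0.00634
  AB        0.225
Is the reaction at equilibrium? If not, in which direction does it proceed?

no net change (already at equilibrium)

Q = [D]²·[AB]³ / ([E]·[PQ]) = (8.92×10⁻⁴)²·(0.225)³ / ((0.0655)·(0.00634)) = 2.18×10⁻⁵
Q = 2.18×10⁻⁵ = K, so the system is already at equilibrium.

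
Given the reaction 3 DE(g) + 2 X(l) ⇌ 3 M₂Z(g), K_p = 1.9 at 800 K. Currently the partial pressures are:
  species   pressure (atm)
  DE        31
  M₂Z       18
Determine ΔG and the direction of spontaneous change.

ΔG = -15.1 kJ/mol; the forward reaction is spontaneous

(X is a pure liquid — omitted from Q_p.)
Q_p = P(M₂Z)³ / P(DE)³ = (18)³ / (31)³ = 0.196
ΔG = RT ln(Q_p/K_p) = (8.314 J mol⁻¹ K⁻¹)(800 K) × ln(0.196/1.9)
   = (6.651 kJ/mol)(-2.271) = -15.1 kJ/mol
ΔG < 0, so the forward reaction is spontaneous (proceeds forward).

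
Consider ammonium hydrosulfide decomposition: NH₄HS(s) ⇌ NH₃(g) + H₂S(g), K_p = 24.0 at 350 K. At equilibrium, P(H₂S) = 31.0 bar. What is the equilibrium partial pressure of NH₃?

(NH₄HS is a pure solid — omitted from K_p.)
At equilibrium, K_p = P(NH₃)·P(H₂S) = 24.0.
(P(NH₃))·(31.0) = 24.0
P(NH₃) = 0.774 bar

P(NH₃) = 0.774 bar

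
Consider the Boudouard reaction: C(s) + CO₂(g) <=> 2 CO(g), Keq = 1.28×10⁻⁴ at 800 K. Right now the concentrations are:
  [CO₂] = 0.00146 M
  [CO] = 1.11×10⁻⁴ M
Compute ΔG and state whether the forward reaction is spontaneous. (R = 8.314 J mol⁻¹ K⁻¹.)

ΔG = -18.1 kJ/mol; the forward reaction is spontaneous

(C is a pure solid — omitted from Q.)
Q = [CO]² / [CO₂] = (1.11×10⁻⁴)² / (0.00146) = 8.44×10⁻⁶
ΔG = RT ln(Q/Keq) = (8.314 J mol⁻¹ K⁻¹)(800 K) × ln(8.44×10⁻⁶/1.28×10⁻⁴)
   = (6.651 kJ/mol)(-2.719) = -18.1 kJ/mol
ΔG < 0, so the forward reaction is spontaneous (proceeds forward).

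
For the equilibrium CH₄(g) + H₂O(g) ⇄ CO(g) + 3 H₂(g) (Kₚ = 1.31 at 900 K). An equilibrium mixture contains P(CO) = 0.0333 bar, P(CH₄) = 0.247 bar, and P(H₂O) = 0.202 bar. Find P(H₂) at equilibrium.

At equilibrium, Kₚ = P(CO)·P(H₂)³ / (P(CH₄)·P(H₂O)) = 1.31.
(0.0333)·(P(H₂))³ / ((0.247)·(0.202)) = 1.31
P(H₂)³ = 1.96 ⇒ P(H₂) = 1.25 bar

P(H₂) = 1.25 bar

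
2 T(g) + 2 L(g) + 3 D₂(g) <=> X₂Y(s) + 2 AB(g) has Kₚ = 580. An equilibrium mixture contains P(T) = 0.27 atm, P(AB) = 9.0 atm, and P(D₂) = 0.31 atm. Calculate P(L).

(X₂Y is a pure solid — omitted from Kₚ.)
At equilibrium, Kₚ = P(AB)² / (P(T)²·P(L)²·P(D₂)³) = 580.
(9.0)² / ((0.27)²·(P(L))²·(0.31)³) = 580
P(L)² = 64.3 ⇒ P(L) = 8.0 atm

P(L) = 8.0 atm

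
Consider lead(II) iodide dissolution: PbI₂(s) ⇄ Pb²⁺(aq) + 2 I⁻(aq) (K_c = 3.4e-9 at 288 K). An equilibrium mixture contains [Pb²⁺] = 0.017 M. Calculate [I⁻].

(PbI₂ is a pure solid — omitted from K_c.)
At equilibrium, K_c = [Pb²⁺]·[I⁻]² = 3.4e-9.
(0.017)·([I⁻])² = 3.4e-9
[I⁻]² = 2.00e-7 ⇒ [I⁻] = 4.5e-4 M

[I⁻] = 4.5e-4 M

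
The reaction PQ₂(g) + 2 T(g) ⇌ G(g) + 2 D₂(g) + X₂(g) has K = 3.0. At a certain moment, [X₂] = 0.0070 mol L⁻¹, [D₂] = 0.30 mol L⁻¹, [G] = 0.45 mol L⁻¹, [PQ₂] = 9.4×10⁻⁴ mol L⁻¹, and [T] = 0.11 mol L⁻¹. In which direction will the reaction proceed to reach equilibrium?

Q = [G]·[D₂]²·[X₂] / ([PQ₂]·[T]²) = (0.45)·(0.30)²·(0.0070) / ((9.4×10⁻⁴)·(0.11)²) = 25
Q = 25 > K = 3.0, so the reverse reaction proceeds.

toward reactants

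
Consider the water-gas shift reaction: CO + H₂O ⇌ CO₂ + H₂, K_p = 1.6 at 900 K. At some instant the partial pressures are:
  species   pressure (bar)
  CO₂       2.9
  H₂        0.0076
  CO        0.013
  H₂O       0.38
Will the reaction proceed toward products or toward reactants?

Q_p = P(CO₂)·P(H₂) / (P(CO)·P(H₂O)) = (2.9)·(0.0076) / ((0.013)·(0.38)) = 4.5
Q_p = 4.5 > K_p = 1.6, so the reverse reaction proceeds.

reverse (toward reactants)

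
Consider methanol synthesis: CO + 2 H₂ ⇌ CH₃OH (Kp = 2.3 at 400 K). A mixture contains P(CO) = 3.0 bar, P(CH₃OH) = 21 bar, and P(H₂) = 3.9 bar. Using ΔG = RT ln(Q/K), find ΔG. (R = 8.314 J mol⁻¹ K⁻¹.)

Qp = P(CH₃OH) / (P(CO)·P(H₂)²) = (21) / ((3.0)·(3.9)²) = 0.460
ΔG = RT ln(Qp/Kp) = (8.314 J mol⁻¹ K⁻¹)(400 K) × ln(0.460/2.3)
   = (3.326 kJ/mol)(-1.609) = -5.35 kJ/mol
ΔG < 0, so the forward reaction is spontaneous (proceeds forward).

ΔG = -5.35 kJ/mol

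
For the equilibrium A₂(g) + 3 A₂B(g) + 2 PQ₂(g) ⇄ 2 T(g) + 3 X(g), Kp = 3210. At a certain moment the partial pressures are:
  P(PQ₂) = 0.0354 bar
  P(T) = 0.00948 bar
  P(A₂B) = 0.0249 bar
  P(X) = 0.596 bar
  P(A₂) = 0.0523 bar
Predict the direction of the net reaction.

toward reactants

Qp = P(T)²·P(X)³ / (P(A₂)·P(A₂B)³·P(PQ₂)²) = (0.00948)²·(0.596)³ / ((0.0523)·(0.0249)³·(0.0354)²) = 18800
Qp = 18800 > Kp = 3210, so the reverse reaction proceeds.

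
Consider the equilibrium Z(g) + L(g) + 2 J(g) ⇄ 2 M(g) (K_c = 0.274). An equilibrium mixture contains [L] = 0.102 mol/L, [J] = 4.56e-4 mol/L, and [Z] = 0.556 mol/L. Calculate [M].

[M] = 5.68e-5 mol/L

At equilibrium, K_c = [M]² / ([Z]·[L]·[J]²) = 0.274.
([M])² / ((0.556)·(0.102)·(4.56e-4)²) = 0.274
[M]² = 3.23e-9 ⇒ [M] = 5.68e-5 mol/L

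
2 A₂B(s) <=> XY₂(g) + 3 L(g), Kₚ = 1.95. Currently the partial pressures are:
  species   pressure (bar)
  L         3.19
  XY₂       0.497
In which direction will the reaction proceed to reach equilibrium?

(A₂B is a pure solid — omitted from Qₚ.)
Qₚ = P(XY₂)·P(L)³ = (0.497)·(3.19)³ = 16.1
Qₚ = 16.1 > Kₚ = 1.95, so the reverse reaction proceeds.

in the reverse direction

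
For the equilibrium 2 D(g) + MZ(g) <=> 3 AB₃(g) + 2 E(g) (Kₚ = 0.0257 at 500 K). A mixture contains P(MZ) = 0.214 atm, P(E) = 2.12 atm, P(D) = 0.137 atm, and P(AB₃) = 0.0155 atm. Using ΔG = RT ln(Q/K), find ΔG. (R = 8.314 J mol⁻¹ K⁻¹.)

ΔG = -7.56 kJ/mol

Qₚ = P(AB₃)³·P(E)² / (P(D)²·P(MZ)) = (0.0155)³·(2.12)² / ((0.137)²·(0.214)) = 0.00417
ΔG = RT ln(Qₚ/Kₚ) = (8.314 J mol⁻¹ K⁻¹)(500 K) × ln(0.00417/0.0257)
   = (4.157 kJ/mol)(-1.819) = -7.56 kJ/mol
ΔG < 0, so the forward reaction is spontaneous (proceeds forward).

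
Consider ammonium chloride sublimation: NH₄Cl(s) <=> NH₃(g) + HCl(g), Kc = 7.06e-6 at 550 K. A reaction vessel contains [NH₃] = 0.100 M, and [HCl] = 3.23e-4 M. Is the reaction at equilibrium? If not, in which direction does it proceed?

(NH₄Cl is a pure solid — omitted from Qc.)
Qc = [NH₃]·[HCl] = (0.100)·(3.23e-4) = 3.23e-5
Qc = 3.23e-5 > Kc = 7.06e-6, so the reverse reaction proceeds.

to the left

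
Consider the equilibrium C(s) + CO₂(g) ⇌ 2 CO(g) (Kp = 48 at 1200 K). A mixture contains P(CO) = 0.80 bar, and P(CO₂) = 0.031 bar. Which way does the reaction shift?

(C is a pure solid — omitted from Qp.)
Qp = P(CO)² / P(CO₂) = (0.80)² / (0.031) = 21
Qp = 21 < Kp = 48, so the forward reaction proceeds.

toward products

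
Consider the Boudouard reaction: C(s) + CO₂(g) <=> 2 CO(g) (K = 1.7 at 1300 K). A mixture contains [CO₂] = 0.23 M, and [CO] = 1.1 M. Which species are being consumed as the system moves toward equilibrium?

(C is a pure solid — omitted from Q.)
Q = [CO]² / [CO₂] = (1.1)² / (0.23) = 5.3
Q = 5.3 > K = 1.7: net reverse reaction.

CO (products)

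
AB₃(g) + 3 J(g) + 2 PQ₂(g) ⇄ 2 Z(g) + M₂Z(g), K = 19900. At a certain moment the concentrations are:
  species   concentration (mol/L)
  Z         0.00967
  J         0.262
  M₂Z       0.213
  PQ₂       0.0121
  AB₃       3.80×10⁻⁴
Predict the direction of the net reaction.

Q = [Z]²·[M₂Z] / ([AB₃]·[J]³·[PQ₂]²) = (0.00967)²·(0.213) / ((3.80×10⁻⁴)·(0.262)³·(0.0121)²) = 19900
Q = 19900 = K, so the system is already at equilibrium.

at equilibrium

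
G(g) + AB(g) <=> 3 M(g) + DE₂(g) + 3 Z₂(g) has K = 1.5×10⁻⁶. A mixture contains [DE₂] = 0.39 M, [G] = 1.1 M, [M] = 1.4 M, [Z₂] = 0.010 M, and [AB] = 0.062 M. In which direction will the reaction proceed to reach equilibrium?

Q = [M]³·[DE₂]·[Z₂]³ / ([G]·[AB]) = (1.4)³·(0.39)·(0.010)³ / ((1.1)·(0.062)) = 1.6×10⁻⁵
Q = 1.6×10⁻⁵ > K = 1.5×10⁻⁶, so the reverse reaction proceeds.

in the reverse direction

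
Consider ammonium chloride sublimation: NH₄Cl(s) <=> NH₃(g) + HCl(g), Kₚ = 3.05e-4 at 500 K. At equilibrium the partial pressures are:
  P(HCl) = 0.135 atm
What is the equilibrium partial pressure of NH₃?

P(NH₃) = 0.00226 atm

(NH₄Cl is a pure solid — omitted from Kₚ.)
At equilibrium, Kₚ = P(NH₃)·P(HCl) = 3.05e-4.
(P(NH₃))·(0.135) = 3.05e-4
P(NH₃) = 0.00226 atm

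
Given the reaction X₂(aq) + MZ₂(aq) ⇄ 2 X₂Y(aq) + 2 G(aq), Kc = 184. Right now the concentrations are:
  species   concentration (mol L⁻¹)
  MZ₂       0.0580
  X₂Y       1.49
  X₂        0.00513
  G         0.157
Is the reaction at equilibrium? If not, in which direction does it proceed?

Qc = [X₂Y]²·[G]² / ([X₂]·[MZ₂]) = (1.49)²·(0.157)² / ((0.00513)·(0.0580)) = 184
Qc = 184 = Kc, so the system is already at equilibrium.

no net change (already at equilibrium)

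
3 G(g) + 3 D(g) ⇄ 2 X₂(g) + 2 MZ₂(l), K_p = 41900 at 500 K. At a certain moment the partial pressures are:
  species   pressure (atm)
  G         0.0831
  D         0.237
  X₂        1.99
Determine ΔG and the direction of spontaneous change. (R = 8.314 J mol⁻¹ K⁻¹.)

(MZ₂ is a pure liquid — omitted from Q_p.)
Q_p = P(X₂)² / (P(G)³·P(D)³) = (1.99)² / ((0.0831)³·(0.237)³) = 5.18×10⁵
ΔG = RT ln(Q_p/K_p) = (8.314 J mol⁻¹ K⁻¹)(500 K) × ln(5.18×10⁵/41900)
   = (4.157 kJ/mol)(2.515) = 10.5 kJ/mol
ΔG > 0, so the forward reaction is non-spontaneous (proceeds in reverse).

ΔG = 10.5 kJ/mol; the forward reaction is non-spontaneous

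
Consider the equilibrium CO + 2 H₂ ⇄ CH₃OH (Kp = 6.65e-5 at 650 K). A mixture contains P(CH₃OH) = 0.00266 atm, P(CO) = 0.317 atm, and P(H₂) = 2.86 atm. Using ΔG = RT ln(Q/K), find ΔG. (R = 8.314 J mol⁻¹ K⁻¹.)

Qp = P(CH₃OH) / (P(CO)·P(H₂)²) = (0.00266) / ((0.317)·(2.86)²) = 0.00103
ΔG = RT ln(Qp/Kp) = (8.314 J mol⁻¹ K⁻¹)(650 K) × ln(0.00103/6.65e-5)
   = (5.404 kJ/mol)(2.740) = 14.8 kJ/mol
ΔG > 0, so the forward reaction is non-spontaneous (proceeds in reverse).

ΔG = 14.8 kJ/mol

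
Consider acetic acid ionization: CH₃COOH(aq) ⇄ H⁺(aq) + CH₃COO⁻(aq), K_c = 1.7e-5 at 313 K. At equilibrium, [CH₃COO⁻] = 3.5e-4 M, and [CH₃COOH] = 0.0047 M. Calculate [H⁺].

At equilibrium, K_c = [H⁺]·[CH₃COO⁻] / [CH₃COOH] = 1.7e-5.
([H⁺])·(3.5e-4) / (0.0047) = 1.7e-5
[H⁺] = 2.28e-4 = 2.3e-4 M

[H⁺] = 2.3e-4 M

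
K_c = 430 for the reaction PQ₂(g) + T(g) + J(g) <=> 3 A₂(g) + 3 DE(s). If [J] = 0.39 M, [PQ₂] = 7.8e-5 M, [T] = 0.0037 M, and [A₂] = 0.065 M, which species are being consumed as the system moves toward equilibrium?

A₂, DE (products)

(DE is a pure solid — omitted from Q_c.)
Q_c = [A₂]³ / ([PQ₂]·[T]·[J]) = (0.065)³ / ((7.8e-5)·(0.0037)·(0.39)) = 2400
Q_c = 2400 > K_c = 430: net reverse reaction.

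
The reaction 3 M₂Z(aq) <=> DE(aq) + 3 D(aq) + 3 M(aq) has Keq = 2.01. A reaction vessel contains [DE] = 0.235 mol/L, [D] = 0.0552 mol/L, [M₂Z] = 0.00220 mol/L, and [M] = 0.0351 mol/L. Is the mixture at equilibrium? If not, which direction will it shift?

no; Q < K, reaction proceeds forward

Q = [DE]·[D]³·[M]³ / [M₂Z]³ = (0.235)·(0.0552)³·(0.0351)³ / (0.00220)³ = 0.161
Q = 0.161 < Keq = 2.01: net forward reaction.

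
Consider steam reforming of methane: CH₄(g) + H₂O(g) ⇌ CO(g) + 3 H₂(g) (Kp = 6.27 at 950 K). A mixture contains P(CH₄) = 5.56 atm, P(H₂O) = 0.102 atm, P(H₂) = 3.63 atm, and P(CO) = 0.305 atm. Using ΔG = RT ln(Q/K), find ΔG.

Qp = P(CO)·P(H₂)³ / (P(CH₄)·P(H₂O)) = (0.305)·(3.63)³ / ((5.56)·(0.102)) = 25.7
ΔG = RT ln(Qp/Kp) = (8.314 J mol⁻¹ K⁻¹)(950 K) × ln(25.7/6.27)
   = (7.898 kJ/mol)(1.411) = 11.1 kJ/mol
ΔG > 0, so the forward reaction is non-spontaneous (proceeds in reverse).

ΔG = 11.1 kJ/mol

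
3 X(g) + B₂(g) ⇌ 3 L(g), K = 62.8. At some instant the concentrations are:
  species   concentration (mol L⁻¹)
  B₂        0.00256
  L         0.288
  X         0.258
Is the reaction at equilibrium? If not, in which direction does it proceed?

Q = [L]³ / ([X]³·[B₂]) = (0.288)³ / ((0.258)³·(0.00256)) = 543
Q = 543 > K = 62.8, so the reverse reaction proceeds.

to the left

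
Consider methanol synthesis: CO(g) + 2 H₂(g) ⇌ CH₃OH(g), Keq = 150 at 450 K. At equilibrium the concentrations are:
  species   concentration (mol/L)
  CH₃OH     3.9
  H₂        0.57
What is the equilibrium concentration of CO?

At equilibrium, Keq = [CH₃OH] / ([CO]·[H₂]²) = 150.
(3.9) / (([CO])·(0.57)²) = 150
[CO] = 0.0800 = 0.080 mol/L

[CO] = 0.080 mol/L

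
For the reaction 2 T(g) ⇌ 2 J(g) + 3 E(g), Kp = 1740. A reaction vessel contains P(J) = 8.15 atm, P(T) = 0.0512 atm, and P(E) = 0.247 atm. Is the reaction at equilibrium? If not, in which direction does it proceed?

toward products

Qp = P(J)²·P(E)³ / P(T)² = (8.15)²·(0.247)³ / (0.0512)² = 382
Qp = 382 < Kp = 1740, so the forward reaction proceeds.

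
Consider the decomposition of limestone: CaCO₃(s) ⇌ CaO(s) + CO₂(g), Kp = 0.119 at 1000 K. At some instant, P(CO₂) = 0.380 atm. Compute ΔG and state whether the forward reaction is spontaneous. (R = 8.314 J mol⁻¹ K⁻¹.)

(CaCO₃, CaO are pure solids — omitted from Qp.)
Qp = P(CO₂) = 0.380
ΔG = RT ln(Qp/Kp) = (8.314 J mol⁻¹ K⁻¹)(1000 K) × ln(0.380/0.119)
   = (8.314 kJ/mol)(1.161) = 9.65 kJ/mol
ΔG > 0, so the forward reaction is non-spontaneous (proceeds in reverse).

ΔG = 9.65 kJ/mol; the forward reaction is non-spontaneous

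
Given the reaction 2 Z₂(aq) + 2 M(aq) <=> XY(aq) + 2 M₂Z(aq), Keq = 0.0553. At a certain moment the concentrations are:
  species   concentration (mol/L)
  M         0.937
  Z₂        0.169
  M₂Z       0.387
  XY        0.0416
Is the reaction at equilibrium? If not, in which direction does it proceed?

Q = [XY]·[M₂Z]² / ([Z₂]²·[M]²) = (0.0416)·(0.387)² / ((0.169)²·(0.937)²) = 0.248
Q = 0.248 > Keq = 0.0553, so the reverse reaction proceeds.

in the reverse direction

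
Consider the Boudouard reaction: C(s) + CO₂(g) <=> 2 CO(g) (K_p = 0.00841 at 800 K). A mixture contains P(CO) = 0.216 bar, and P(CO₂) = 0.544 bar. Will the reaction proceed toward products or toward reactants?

(C is a pure solid — omitted from Q_p.)
Q_p = P(CO)² / P(CO₂) = (0.216)² / (0.544) = 0.0858
Q_p = 0.0858 > K_p = 0.00841, so the reverse reaction proceeds.

to the left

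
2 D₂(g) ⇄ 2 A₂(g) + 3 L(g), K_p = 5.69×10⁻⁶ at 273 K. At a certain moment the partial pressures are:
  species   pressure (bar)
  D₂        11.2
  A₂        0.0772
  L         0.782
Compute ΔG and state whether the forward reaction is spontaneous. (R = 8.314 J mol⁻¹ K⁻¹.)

ΔG = 3.14 kJ/mol; the forward reaction is non-spontaneous

Q_p = P(A₂)²·P(L)³ / P(D₂)² = (0.0772)²·(0.782)³ / (11.2)² = 2.27×10⁻⁵
ΔG = RT ln(Q_p/K_p) = (8.314 J mol⁻¹ K⁻¹)(273 K) × ln(2.27×10⁻⁵/5.69×10⁻⁶)
   = (2.270 kJ/mol)(1.384) = 3.14 kJ/mol
ΔG > 0, so the forward reaction is non-spontaneous (proceeds in reverse).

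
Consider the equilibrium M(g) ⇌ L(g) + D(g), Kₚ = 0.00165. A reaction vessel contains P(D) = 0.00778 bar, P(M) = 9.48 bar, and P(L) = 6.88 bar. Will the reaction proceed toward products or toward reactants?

Qₚ = P(L)·P(D) / P(M) = (6.88)·(0.00778) / (9.48) = 0.00565
Qₚ = 0.00565 > Kₚ = 0.00165, so the reverse reaction proceeds.

in the reverse direction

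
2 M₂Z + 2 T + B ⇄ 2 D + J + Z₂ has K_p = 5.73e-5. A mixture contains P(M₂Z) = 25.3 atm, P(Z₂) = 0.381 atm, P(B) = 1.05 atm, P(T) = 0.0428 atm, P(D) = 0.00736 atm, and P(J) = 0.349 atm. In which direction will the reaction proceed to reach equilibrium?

Q_p = P(D)²·P(J)·P(Z₂) / (P(M₂Z)²·P(T)²·P(B)) = (0.00736)²·(0.349)·(0.381) / ((25.3)²·(0.0428)²·(1.05)) = 5.85e-6
Q_p = 5.85e-6 < K_p = 5.73e-5, so the forward reaction proceeds.

toward products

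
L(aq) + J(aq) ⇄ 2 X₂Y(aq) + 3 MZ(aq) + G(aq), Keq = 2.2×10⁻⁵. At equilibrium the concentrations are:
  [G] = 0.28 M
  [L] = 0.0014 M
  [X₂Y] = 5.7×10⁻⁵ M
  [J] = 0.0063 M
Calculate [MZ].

At equilibrium, Keq = [X₂Y]²·[MZ]³·[G] / ([L]·[J]) = 2.2×10⁻⁵.
(5.7×10⁻⁵)²·([MZ])³·(0.28) / ((0.0014)·(0.0063)) = 2.2×10⁻⁵
[MZ]³ = 0.213 ⇒ [MZ] = 0.60 M

[MZ] = 0.60 M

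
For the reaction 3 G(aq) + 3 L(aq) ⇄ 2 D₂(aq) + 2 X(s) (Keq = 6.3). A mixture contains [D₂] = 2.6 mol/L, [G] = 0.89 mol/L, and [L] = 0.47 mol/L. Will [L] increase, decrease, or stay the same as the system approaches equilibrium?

(X is a pure solid — omitted from Q.)
Q = [D₂]² / ([G]³·[L]³) = (2.6)² / ((0.89)³·(0.47)³) = 92
Q = 92 > Keq = 6.3: net reverse reaction.
L is a reactant, so it increases.

increase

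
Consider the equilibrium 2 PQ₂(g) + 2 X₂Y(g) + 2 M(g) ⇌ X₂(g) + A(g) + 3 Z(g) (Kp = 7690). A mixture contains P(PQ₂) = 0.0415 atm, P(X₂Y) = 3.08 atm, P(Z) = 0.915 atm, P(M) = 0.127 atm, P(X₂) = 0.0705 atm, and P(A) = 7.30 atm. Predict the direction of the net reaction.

to the right

Qp = P(X₂)·P(A)·P(Z)³ / (P(PQ₂)²·P(X₂Y)²·P(M)²) = (0.0705)·(7.30)·(0.915)³ / ((0.0415)²·(3.08)²·(0.127)²) = 1500
Qp = 1500 < Kp = 7690, so the forward reaction proceeds.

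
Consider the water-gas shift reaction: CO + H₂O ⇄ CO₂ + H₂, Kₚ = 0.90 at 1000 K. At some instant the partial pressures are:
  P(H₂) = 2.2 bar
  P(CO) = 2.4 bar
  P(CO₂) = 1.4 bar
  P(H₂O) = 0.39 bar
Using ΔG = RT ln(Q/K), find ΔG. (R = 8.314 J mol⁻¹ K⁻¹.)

Qₚ = P(CO₂)·P(H₂) / (P(CO)·P(H₂O)) = (1.4)·(2.2) / ((2.4)·(0.39)) = 3.29
ΔG = RT ln(Qₚ/Kₚ) = (8.314 J mol⁻¹ K⁻¹)(1000 K) × ln(3.29/0.90)
   = (8.314 kJ/mol)(1.296) = 10.8 kJ/mol
ΔG > 0, so the forward reaction is non-spontaneous (proceeds in reverse).

ΔG = 10.8 kJ/mol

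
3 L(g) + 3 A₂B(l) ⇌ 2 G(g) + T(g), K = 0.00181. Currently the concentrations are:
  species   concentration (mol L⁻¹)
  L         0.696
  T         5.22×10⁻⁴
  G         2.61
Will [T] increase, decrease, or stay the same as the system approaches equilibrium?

(A₂B is a pure liquid — omitted from Q.)
Q = [G]²·[T] / [L]³ = (2.61)²·(5.22×10⁻⁴) / (0.696)³ = 0.0105
Q = 0.0105 > K = 0.00181: net reverse reaction.
T is a product, so it decreases.

decrease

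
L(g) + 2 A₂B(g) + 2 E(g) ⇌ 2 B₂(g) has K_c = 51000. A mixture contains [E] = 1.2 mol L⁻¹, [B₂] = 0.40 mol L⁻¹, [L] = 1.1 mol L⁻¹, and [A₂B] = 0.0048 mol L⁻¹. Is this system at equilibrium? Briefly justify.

no; Q < K, reaction proceeds forward

Q_c = [B₂]² / ([L]·[A₂B]²·[E]²) = (0.40)² / ((1.1)·(0.0048)²·(1.2)²) = 4400
Q_c = 4400 < K_c = 51000: net forward reaction.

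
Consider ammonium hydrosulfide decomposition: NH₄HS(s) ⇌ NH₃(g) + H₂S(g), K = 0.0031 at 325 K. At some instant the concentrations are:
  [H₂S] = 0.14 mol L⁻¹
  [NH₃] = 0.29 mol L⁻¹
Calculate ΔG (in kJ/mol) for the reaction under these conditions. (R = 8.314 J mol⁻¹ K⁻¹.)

ΔG = 6.95 kJ/mol

(NH₄HS is a pure solid — omitted from Q.)
Q = [NH₃]·[H₂S] = (0.29)·(0.14) = 0.0406
ΔG = RT ln(Q/K) = (8.314 J mol⁻¹ K⁻¹)(325 K) × ln(0.0406/0.0031)
   = (2.702 kJ/mol)(2.572) = 6.95 kJ/mol
ΔG > 0, so the forward reaction is non-spontaneous (proceeds in reverse).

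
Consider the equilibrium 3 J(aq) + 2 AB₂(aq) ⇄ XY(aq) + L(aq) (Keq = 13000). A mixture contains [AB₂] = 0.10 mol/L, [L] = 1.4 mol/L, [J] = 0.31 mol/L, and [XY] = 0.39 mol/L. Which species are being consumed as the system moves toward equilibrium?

Q = [XY]·[L] / ([J]³·[AB₂]²) = (0.39)·(1.4) / ((0.31)³·(0.10)²) = 1800
Q = 1800 < Keq = 13000: net forward reaction.

J, AB₂ (reactants)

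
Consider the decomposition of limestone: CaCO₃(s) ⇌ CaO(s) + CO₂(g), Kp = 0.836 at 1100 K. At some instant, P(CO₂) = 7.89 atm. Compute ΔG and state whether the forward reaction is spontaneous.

(CaCO₃, CaO are pure solids — omitted from Qp.)
Qp = P(CO₂) = 7.89
ΔG = RT ln(Qp/Kp) = (8.314 J mol⁻¹ K⁻¹)(1100 K) × ln(7.89/0.836)
   = (9.145 kJ/mol)(2.245) = 20.5 kJ/mol
ΔG > 0, so the forward reaction is non-spontaneous (proceeds in reverse).

ΔG = 20.5 kJ/mol; the forward reaction is non-spontaneous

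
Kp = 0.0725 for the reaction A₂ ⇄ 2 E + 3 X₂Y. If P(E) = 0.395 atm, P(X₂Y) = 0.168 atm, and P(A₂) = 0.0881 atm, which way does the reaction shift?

Qp = P(E)²·P(X₂Y)³ / P(A₂) = (0.395)²·(0.168)³ / (0.0881) = 0.00840
Qp = 0.00840 < Kp = 0.0725, so the forward reaction proceeds.

to the right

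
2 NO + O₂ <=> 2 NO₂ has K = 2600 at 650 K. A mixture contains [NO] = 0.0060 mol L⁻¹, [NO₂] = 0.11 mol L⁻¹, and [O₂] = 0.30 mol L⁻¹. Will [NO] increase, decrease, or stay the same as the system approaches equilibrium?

Q = [NO₂]² / ([NO]²·[O₂]) = (0.11)² / ((0.0060)²·(0.30)) = 1100
Q = 1100 < K = 2600: net forward reaction.
NO is a reactant, so it decreases.

decrease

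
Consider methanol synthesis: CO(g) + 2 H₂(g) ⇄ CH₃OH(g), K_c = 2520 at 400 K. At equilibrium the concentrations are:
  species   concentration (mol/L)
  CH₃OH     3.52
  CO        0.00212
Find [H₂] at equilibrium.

[H₂] = 0.812 mol/L

At equilibrium, K_c = [CH₃OH] / ([CO]·[H₂]²) = 2520.
(3.52) / ((0.00212)·([H₂])²) = 2520
[H₂]² = 0.659 ⇒ [H₂] = 0.812 mol/L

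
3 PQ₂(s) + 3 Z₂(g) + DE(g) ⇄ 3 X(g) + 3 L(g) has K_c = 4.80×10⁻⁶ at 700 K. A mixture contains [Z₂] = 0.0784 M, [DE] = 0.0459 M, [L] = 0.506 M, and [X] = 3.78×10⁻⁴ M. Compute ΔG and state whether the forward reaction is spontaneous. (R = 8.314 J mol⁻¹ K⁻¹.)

ΔG = -15.8 kJ/mol; the forward reaction is spontaneous

(PQ₂ is a pure solid — omitted from Q_c.)
Q_c = [X]³·[L]³ / ([Z₂]³·[DE]) = (3.78×10⁻⁴)³·(0.506)³ / ((0.0784)³·(0.0459)) = 3.16×10⁻⁷
ΔG = RT ln(Q_c/K_c) = (8.314 J mol⁻¹ K⁻¹)(700 K) × ln(3.16×10⁻⁷/4.80×10⁻⁶)
   = (5.820 kJ/mol)(-2.721) = -15.8 kJ/mol
ΔG < 0, so the forward reaction is spontaneous (proceeds forward).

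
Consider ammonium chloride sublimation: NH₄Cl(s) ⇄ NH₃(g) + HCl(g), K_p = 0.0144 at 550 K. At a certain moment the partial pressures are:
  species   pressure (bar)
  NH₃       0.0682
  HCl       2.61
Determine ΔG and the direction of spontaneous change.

ΔG = 11.5 kJ/mol; the forward reaction is non-spontaneous

(NH₄Cl is a pure solid — omitted from Q_p.)
Q_p = P(NH₃)·P(HCl) = (0.0682)·(2.61) = 0.178
ΔG = RT ln(Q_p/K_p) = (8.314 J mol⁻¹ K⁻¹)(550 K) × ln(0.178/0.0144)
   = (4.573 kJ/mol)(2.515) = 11.5 kJ/mol
ΔG > 0, so the forward reaction is non-spontaneous (proceeds in reverse).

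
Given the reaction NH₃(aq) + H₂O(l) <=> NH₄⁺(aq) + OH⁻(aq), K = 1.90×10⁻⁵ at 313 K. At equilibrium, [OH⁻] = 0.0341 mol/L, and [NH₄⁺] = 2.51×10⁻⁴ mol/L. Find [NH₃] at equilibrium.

(H₂O is a pure liquid — omitted from K.)
At equilibrium, K = [NH₄⁺]·[OH⁻] / [NH₃] = 1.90×10⁻⁵.
(2.51×10⁻⁴)·(0.0341) / ([NH₃]) = 1.90×10⁻⁵
[NH₃] = 0.450 mol/L

[NH₃] = 0.450 mol/L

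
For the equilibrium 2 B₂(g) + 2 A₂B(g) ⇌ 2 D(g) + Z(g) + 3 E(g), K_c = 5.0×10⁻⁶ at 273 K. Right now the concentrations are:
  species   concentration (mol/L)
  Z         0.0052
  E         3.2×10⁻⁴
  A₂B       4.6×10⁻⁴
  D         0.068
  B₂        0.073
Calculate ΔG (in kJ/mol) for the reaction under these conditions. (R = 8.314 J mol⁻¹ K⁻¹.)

ΔG = -4.47 kJ/mol

Q_c = [D]²·[Z]·[E]³ / ([B₂]²·[A₂B]²) = (0.068)²·(0.0052)·(3.2×10⁻⁴)³ / ((0.073)²·(4.6×10⁻⁴)²) = 6.99×10⁻⁷
ΔG = RT ln(Q_c/K_c) = (8.314 J mol⁻¹ K⁻¹)(273 K) × ln(6.99×10⁻⁷/5.0×10⁻⁶)
   = (2.270 kJ/mol)(-1.968) = -4.47 kJ/mol
ΔG < 0, so the forward reaction is spontaneous (proceeds forward).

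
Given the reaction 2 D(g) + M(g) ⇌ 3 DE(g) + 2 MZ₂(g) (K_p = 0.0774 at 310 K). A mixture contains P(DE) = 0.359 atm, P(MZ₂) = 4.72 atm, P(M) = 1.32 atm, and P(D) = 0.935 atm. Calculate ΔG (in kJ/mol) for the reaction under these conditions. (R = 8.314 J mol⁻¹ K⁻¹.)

ΔG = 6.30 kJ/mol

Q_p = P(DE)³·P(MZ₂)² / (P(D)²·P(M)) = (0.359)³·(4.72)² / ((0.935)²·(1.32)) = 0.893
ΔG = RT ln(Q_p/K_p) = (8.314 J mol⁻¹ K⁻¹)(310 K) × ln(0.893/0.0774)
   = (2.577 kJ/mol)(2.446) = 6.30 kJ/mol
ΔG > 0, so the forward reaction is non-spontaneous (proceeds in reverse).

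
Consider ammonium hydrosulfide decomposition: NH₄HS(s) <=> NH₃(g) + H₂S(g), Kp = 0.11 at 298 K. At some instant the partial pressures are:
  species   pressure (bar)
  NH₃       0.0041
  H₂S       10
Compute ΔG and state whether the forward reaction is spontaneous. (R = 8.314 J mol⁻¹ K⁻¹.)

(NH₄HS is a pure solid — omitted from Qp.)
Qp = P(NH₃)·P(H₂S) = (0.0041)·(10) = 0.0410
ΔG = RT ln(Qp/Kp) = (8.314 J mol⁻¹ K⁻¹)(298 K) × ln(0.0410/0.11)
   = (2.478 kJ/mol)(-0.9869) = -2.45 kJ/mol
ΔG < 0, so the forward reaction is spontaneous (proceeds forward).

ΔG = -2.45 kJ/mol; the forward reaction is spontaneous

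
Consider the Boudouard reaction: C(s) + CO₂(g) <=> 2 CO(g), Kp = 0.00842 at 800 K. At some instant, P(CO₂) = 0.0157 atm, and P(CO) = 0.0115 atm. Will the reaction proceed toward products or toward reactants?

(C is a pure solid — omitted from Qp.)
Qp = P(CO)² / P(CO₂) = (0.0115)² / (0.0157) = 0.00842
Qp = 0.00842 = Kp, so the system is already at equilibrium.

neither direction; the system is at equilibrium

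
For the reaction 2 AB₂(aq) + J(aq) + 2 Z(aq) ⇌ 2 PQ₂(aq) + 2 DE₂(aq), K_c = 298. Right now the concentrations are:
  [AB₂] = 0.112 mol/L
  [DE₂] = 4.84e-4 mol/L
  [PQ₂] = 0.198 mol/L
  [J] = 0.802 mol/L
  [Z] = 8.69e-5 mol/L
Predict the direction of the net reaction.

to the right

Q_c = [PQ₂]²·[DE₂]² / ([AB₂]²·[J]·[Z]²) = (0.198)²·(4.84e-4)² / ((0.112)²·(0.802)·(8.69e-5)²) = 121
Q_c = 121 < K_c = 298, so the forward reaction proceeds.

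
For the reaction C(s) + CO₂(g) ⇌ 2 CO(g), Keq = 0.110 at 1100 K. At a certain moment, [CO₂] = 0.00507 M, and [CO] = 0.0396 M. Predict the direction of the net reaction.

to the left

(C is a pure solid — omitted from Q.)
Q = [CO]² / [CO₂] = (0.0396)² / (0.00507) = 0.309
Q = 0.309 > Keq = 0.110, so the reverse reaction proceeds.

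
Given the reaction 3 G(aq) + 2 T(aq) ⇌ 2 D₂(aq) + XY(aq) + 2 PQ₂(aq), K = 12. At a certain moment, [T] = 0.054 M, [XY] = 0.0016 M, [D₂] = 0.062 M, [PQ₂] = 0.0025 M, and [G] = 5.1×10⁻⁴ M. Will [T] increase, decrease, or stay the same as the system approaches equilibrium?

increase

Q = [D₂]²·[XY]·[PQ₂]² / ([G]³·[T]²) = (0.062)²·(0.0016)·(0.0025)² / ((5.1×10⁻⁴)³·(0.054)²) = 99
Q = 99 > K = 12: net reverse reaction.
T is a reactant, so it increases.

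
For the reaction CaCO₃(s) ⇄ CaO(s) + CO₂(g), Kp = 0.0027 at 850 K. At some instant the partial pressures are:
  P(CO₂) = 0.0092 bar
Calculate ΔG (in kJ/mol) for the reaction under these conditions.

(CaCO₃, CaO are pure solids — omitted from Qp.)
Qp = P(CO₂) = 0.00920
ΔG = RT ln(Qp/Kp) = (8.314 J mol⁻¹ K⁻¹)(850 K) × ln(0.00920/0.0027)
   = (7.067 kJ/mol)(1.226) = 8.66 kJ/mol
ΔG > 0, so the forward reaction is non-spontaneous (proceeds in reverse).

ΔG = 8.66 kJ/mol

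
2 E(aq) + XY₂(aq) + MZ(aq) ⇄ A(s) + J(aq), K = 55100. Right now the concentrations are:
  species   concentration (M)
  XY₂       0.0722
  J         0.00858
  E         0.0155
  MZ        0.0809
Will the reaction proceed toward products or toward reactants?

(A is a pure solid — omitted from Q.)
Q = [J] / ([E]²·[XY₂]·[MZ]) = (0.00858) / ((0.0155)²·(0.0722)·(0.0809)) = 6110
Q = 6110 < K = 55100, so the forward reaction proceeds.

forward (toward products)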